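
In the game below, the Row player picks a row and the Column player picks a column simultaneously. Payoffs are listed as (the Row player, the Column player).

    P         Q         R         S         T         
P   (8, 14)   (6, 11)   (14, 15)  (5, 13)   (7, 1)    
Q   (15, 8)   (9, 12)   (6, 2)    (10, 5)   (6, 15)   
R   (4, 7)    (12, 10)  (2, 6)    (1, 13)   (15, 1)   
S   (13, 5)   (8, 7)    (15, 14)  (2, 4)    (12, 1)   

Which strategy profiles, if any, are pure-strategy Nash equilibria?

A profile is a Nash equilibrium when each player is best-responding to the other.
The Row player's best responses — vs P: Q (payoff 15); vs Q: R (payoff 12); vs R: S (payoff 15); vs S: Q (payoff 10); vs T: R (payoff 15).
The Column player's best responses — vs P: R (payoff 15); vs Q: T (payoff 15); vs R: S (payoff 13); vs S: R (payoff 14).
The only mutual best response is (S, R); neither player gains by switching there.

(S, R)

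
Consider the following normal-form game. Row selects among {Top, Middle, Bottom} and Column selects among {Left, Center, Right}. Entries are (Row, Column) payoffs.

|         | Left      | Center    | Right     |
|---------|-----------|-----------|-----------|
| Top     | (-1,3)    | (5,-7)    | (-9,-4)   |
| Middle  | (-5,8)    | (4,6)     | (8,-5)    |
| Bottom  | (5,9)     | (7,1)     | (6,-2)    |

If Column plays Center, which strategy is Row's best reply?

With Column fixed at Center, Row's payoffs are: Top → 5, Middle → 4, Bottom → 7.
The maximum is 7, achieved by Bottom.

Bottom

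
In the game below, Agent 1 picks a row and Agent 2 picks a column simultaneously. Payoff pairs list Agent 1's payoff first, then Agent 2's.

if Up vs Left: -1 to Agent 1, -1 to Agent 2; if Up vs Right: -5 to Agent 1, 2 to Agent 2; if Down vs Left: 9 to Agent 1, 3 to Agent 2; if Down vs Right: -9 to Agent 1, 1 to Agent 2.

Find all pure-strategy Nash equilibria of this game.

(Up, Right) and (Down, Left)

Check mutual best responses: a cell is a NE iff neither player can gain by unilaterally deviating.
Agent 1's best responses — vs Left: Down (payoff 9); vs Right: Up (payoff -5).
Agent 2's best responses — vs Up: Right (payoff 2); vs Down: Left (payoff 3).
Mutual best responses occur at (Up, Right) and (Down, Left); at each, neither player gains by switching.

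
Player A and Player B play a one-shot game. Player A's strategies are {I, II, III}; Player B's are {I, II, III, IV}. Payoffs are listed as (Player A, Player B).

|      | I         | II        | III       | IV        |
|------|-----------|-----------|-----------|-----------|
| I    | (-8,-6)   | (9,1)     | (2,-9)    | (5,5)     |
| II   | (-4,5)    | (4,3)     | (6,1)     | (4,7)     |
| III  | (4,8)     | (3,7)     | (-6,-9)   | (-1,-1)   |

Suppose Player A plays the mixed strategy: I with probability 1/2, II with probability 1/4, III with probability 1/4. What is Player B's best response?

Player B's best reply maximizes expected payoff against the mix.
I: (1/2)·(-6) + (1/4)·5 + (1/4)·8 = 1/4
II: (1/2)·1 + (1/4)·3 + (1/4)·7 = 3
III: (1/2)·(-9) + (1/4)·1 + (1/4)·(-9) = -13/2
IV: (1/2)·5 + (1/4)·7 + (1/4)·(-1) = 4
Highest expected payoff is 4, from IV.

IV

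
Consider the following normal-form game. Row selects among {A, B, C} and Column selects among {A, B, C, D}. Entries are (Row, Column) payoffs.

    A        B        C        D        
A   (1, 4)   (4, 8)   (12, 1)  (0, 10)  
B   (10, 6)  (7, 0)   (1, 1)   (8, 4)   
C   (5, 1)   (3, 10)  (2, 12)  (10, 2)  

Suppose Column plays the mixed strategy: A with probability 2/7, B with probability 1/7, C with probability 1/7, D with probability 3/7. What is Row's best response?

B

Compute Row's expected payoff from each pure strategy against the given mix.
A: (2/7)·1 + (1/7)·4 + (1/7)·12 + (3/7)·0 = 18/7
B: (2/7)·10 + (1/7)·7 + (1/7)·1 + (3/7)·8 = 52/7
C: (2/7)·5 + (1/7)·3 + (1/7)·2 + (3/7)·10 = 45/7
Highest expected payoff is 52/7, from B.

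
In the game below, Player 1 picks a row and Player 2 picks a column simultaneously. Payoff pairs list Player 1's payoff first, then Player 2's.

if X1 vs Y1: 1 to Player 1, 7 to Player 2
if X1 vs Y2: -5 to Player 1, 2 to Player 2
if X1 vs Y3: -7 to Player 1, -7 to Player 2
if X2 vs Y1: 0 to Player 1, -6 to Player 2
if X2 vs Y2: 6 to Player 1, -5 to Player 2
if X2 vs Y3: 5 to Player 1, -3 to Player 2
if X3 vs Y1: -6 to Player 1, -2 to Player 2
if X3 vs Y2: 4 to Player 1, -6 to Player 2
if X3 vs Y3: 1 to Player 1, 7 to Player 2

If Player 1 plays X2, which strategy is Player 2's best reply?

Y3

With Player 1 fixed at X2, Player 2's payoffs are: Y1 → -6, Y2 → -5, Y3 → -3.
The maximum is -3, achieved by Y3.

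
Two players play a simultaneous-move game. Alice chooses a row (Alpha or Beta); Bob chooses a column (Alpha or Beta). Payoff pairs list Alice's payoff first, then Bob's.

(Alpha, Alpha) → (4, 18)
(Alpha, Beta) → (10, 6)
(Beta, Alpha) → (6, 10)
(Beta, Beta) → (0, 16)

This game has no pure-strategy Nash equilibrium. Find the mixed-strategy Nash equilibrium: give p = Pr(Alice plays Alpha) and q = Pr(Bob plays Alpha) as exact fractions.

In a mixed NE each player is indifferent between their pure strategies, so the opponent's mix sets the indifference.
Bob indifferent between Alpha and Beta: p·18 + (1−p)·10 = p·6 + (1−p)·16 ⟹ 10 + 8p = 16 + (-10)p ⟹ p = 1/3.
Alice indifferent between Alpha and Beta: q·4 + (1−q)·10 = q·6 + (1−q)·0 ⟹ 10 + (-6)q = 0 + 6q ⟹ q = 5/6.

p = 1/3, q = 5/6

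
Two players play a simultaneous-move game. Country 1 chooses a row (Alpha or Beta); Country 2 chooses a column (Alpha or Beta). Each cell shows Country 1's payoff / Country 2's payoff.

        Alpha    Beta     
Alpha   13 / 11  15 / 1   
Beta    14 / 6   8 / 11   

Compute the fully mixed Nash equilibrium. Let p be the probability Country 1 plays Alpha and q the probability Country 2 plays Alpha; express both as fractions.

Each player's mixing probability is pinned down by making the *other* player indifferent.
Country 2 indifferent between Alpha and Beta: p·11 + (1−p)·6 = p·1 + (1−p)·11 ⟹ 6 + 5p = 11 + (-10)p ⟹ p = 1/3.
Country 1 indifferent between Alpha and Beta: q·13 + (1−q)·15 = q·14 + (1−q)·8 ⟹ 15 + (-2)q = 8 + 6q ⟹ q = 7/8.

p = 1/3, q = 7/8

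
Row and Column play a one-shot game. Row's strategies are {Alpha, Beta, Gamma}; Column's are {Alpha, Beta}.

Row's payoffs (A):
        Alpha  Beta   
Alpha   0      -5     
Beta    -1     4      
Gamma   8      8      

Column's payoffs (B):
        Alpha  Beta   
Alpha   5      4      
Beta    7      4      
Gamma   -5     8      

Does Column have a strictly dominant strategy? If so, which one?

A strategy is strictly dominant if it gives Column a strictly higher payoff than every other strategy, against every choice by the opponent.
Alpha is not dominant: against Gamma, Beta gives 8 > -5.
Beta is not dominant: against Alpha, Alpha gives 5 > 4.
No single strategy is best against every opponent action.

None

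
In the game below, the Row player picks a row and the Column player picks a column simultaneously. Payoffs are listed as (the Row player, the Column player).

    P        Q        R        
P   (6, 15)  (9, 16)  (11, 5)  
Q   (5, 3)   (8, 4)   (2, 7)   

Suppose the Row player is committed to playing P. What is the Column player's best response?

With the Row player fixed at P, the Column player's payoffs are: P → 15, Q → 16, R → 5.
The maximum is 16, achieved by Q.

Q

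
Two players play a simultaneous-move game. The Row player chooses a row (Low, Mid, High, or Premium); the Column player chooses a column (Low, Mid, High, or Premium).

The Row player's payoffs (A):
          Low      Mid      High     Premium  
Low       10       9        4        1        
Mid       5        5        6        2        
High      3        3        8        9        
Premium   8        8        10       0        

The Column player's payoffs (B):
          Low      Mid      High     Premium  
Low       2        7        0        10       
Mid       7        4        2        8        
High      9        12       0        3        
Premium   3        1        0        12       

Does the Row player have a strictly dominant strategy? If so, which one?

No strictly dominant strategy

A strategy is strictly dominant if it gives the Row player a strictly higher payoff than every other strategy, against every choice by the opponent.
Low is not dominant: against High, Mid gives 6 > 4.
Mid is not dominant: against Low, Low gives 10 > 5.
High is not dominant: against Low, Low gives 10 > 3.
Premium is not dominant: against Low, Low gives 10 > 8.
No single strategy is best against every opponent action.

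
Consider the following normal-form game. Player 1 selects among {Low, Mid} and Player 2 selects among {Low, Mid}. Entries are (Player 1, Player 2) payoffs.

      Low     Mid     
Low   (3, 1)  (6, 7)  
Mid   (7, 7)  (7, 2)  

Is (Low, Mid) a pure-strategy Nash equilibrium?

Holding Player 2 at Mid: Player 1 gets 6 from Low but could get 7 by switching to Mid. Player 1 has a profitable deviation.

No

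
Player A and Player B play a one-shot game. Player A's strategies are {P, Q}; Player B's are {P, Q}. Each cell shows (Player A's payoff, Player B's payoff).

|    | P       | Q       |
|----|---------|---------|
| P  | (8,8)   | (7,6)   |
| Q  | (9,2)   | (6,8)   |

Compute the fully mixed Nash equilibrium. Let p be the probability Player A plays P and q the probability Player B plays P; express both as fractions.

p = 3/4, q = 1/2

In a mixed NE each player is indifferent between their pure strategies, so the opponent's mix sets the indifference.
Player B indifferent between P and Q: p·8 + (1−p)·2 = p·6 + (1−p)·8 ⟹ 2 + 6p = 8 + (-2)p ⟹ p = 3/4.
Player A indifferent between P and Q: q·8 + (1−q)·7 = q·9 + (1−q)·6 ⟹ 7 + 1q = 6 + 3q ⟹ q = 1/2.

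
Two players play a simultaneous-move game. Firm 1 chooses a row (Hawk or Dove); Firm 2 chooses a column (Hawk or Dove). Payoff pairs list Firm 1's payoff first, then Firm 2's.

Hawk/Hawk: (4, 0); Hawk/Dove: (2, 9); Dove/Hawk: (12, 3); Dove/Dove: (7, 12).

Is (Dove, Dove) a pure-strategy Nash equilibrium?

Yes

Holding Firm 2 at Dove: Firm 1 gets 7 from Dove, versus 2 from Hawk. No profitable deviation for Firm 1.
Holding Firm 1 at Dove: Firm 2 gets 12 from Dove, versus 3 from Hawk. No profitable deviation for Firm 2 either.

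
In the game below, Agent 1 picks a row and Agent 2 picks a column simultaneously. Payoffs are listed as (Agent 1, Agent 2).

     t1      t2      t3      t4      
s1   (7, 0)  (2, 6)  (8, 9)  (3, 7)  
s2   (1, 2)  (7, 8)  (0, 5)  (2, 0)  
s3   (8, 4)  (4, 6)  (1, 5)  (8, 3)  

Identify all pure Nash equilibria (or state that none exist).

(s1, t3) and (s2, t2)

Check mutual best responses: a cell is a NE iff neither player can gain by unilaterally deviating.
Agent 1's best responses — vs t1: s3 (payoff 8); vs t2: s2 (payoff 7); vs t3: s1 (payoff 8); vs t4: s3 (payoff 8).
Agent 2's best responses — vs s1: t3 (payoff 9); vs s2: t2 (payoff 8); vs s3: t2 (payoff 6).
Mutual best responses occur at (s1, t3) and (s2, t2); at each, neither player gains by switching.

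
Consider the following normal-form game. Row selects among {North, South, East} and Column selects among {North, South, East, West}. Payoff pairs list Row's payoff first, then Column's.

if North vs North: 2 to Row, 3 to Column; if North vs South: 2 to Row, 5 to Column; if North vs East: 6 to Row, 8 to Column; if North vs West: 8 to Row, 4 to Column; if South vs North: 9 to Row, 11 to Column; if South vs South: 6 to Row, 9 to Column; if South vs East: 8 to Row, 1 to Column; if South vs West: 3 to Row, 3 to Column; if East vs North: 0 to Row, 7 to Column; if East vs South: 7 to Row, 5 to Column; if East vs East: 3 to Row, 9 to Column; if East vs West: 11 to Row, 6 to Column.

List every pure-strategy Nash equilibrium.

Check mutual best responses: a cell is a NE iff neither player can gain by unilaterally deviating.
Row's best responses — vs North: South (payoff 9); vs South: East (payoff 7); vs East: South (payoff 8); vs West: East (payoff 11).
Column's best responses — vs North: East (payoff 8); vs South: North (payoff 11); vs East: East (payoff 9).
The only mutual best response is (South, North); neither player gains by switching there.

(South, North)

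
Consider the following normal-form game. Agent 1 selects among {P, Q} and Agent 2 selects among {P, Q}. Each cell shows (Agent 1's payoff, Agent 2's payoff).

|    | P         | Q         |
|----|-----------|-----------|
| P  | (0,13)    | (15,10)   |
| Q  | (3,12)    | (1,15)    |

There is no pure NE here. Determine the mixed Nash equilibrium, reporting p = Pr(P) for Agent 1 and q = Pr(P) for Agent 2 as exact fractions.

In a mixed NE each player is indifferent between their pure strategies, so the opponent's mix sets the indifference.
Agent 2 indifferent between P and Q: p·13 + (1−p)·12 = p·10 + (1−p)·15 ⟹ 12 + 1p = 15 + (-5)p ⟹ p = 1/2.
Agent 1 indifferent between P and Q: q·0 + (1−q)·15 = q·3 + (1−q)·1 ⟹ 15 + (-15)q = 1 + 2q ⟹ q = 14/17.

p = 1/2, q = 14/17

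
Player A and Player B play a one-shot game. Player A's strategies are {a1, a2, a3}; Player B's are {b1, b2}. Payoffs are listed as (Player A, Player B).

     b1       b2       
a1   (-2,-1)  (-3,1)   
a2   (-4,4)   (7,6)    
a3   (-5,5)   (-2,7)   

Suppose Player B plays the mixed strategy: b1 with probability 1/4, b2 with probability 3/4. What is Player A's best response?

Player A's best reply maximizes expected payoff against the mix.
a1: (1/4)·(-2) + (3/4)·(-3) = -11/4
a2: (1/4)·(-4) + (3/4)·7 = 17/4
a3: (1/4)·(-5) + (3/4)·(-2) = -11/4
Highest expected payoff is 17/4, from a2.

a2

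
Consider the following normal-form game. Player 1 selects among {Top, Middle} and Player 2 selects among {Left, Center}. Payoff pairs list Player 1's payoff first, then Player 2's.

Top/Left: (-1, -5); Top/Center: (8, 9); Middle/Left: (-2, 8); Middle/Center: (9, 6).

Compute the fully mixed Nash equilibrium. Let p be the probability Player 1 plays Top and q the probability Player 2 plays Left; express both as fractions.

In a mixed NE each player is indifferent between their pure strategies, so the opponent's mix sets the indifference.
Player 2 indifferent between Left and Center: p·(-5) + (1−p)·8 = p·9 + (1−p)·6 ⟹ 8 + (-13)p = 6 + 3p ⟹ p = 1/8.
Player 1 indifferent between Top and Middle: q·(-1) + (1−q)·8 = q·(-2) + (1−q)·9 ⟹ 8 + (-9)q = 9 + (-11)q ⟹ q = 1/2.

p = 1/8, q = 1/2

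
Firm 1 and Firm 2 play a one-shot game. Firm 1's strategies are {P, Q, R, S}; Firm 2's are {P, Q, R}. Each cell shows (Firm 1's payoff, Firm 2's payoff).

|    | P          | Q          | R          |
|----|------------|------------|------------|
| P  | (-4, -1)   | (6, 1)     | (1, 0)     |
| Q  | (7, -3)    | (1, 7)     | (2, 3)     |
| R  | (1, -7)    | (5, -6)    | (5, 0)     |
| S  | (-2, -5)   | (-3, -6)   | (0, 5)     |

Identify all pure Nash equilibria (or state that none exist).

(P, Q) and (R, R)

A profile is a Nash equilibrium when each player is best-responding to the other.
Firm 1's best responses — vs P: Q (payoff 7); vs Q: P (payoff 6); vs R: R (payoff 5).
Firm 2's best responses — vs P: Q (payoff 1); vs Q: Q (payoff 7); vs R: R (payoff 0); vs S: R (payoff 5).
Mutual best responses occur at (P, Q) and (R, R); at each, neither player gains by switching.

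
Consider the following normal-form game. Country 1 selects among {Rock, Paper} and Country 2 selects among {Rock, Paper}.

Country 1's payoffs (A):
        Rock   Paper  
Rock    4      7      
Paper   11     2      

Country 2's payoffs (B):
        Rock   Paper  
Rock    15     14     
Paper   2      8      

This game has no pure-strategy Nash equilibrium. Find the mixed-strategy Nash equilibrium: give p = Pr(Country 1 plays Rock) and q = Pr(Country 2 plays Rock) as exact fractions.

Each player's mixing probability is pinned down by making the *other* player indifferent.
Country 2 indifferent between Rock and Paper: p·15 + (1−p)·2 = p·14 + (1−p)·8 ⟹ 2 + 13p = 8 + 6p ⟹ p = 6/7.
Country 1 indifferent between Rock and Paper: q·4 + (1−q)·7 = q·11 + (1−q)·2 ⟹ 7 + (-3)q = 2 + 9q ⟹ q = 5/12.

p = 6/7, q = 5/12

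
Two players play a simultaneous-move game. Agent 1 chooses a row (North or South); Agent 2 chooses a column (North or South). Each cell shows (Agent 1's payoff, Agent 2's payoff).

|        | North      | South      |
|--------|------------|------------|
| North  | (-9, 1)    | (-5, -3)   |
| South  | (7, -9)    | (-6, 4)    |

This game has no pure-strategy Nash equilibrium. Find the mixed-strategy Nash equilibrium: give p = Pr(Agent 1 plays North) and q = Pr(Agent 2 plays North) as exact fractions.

Each player's mixing probability is pinned down by making the *other* player indifferent.
Agent 2 indifferent between North and South: p·1 + (1−p)·(-9) = p·(-3) + (1−p)·4 ⟹ (-9) + 10p = 4 + (-7)p ⟹ p = 13/17.
Agent 1 indifferent between North and South: q·(-9) + (1−q)·(-5) = q·7 + (1−q)·(-6) ⟹ (-5) + (-4)q = (-6) + 13q ⟹ q = 1/17.

p = 13/17, q = 1/17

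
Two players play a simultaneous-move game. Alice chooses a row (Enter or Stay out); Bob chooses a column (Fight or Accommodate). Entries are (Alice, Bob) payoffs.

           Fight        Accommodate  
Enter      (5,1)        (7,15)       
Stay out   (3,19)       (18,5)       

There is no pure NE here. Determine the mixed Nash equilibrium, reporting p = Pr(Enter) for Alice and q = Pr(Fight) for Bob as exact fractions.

p = 1/2, q = 11/13

Each player's mixing probability is pinned down by making the *other* player indifferent.
Bob indifferent between Fight and Accommodate: p·1 + (1−p)·19 = p·15 + (1−p)·5 ⟹ 19 + (-18)p = 5 + 10p ⟹ p = 1/2.
Alice indifferent between Enter and Stay out: q·5 + (1−q)·7 = q·3 + (1−q)·18 ⟹ 7 + (-2)q = 18 + (-15)q ⟹ q = 11/13.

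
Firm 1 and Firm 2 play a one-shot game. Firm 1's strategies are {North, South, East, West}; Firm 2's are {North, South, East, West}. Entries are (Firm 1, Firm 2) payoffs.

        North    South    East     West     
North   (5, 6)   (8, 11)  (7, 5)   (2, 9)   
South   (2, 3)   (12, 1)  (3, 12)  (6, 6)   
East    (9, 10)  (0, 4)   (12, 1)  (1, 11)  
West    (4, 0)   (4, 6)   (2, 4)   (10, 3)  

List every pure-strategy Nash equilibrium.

None

Check mutual best responses: a cell is a NE iff neither player can gain by unilaterally deviating.
Firm 1's best responses — vs North: East (payoff 9); vs South: South (payoff 12); vs East: East (payoff 12); vs West: West (payoff 10).
Firm 2's best responses — vs North: South (payoff 11); vs South: East (payoff 12); vs East: West (payoff 11); vs West: South (payoff 6).
No cell has both players best-responding. For instance, Firm 1's best reply to East is East, but against East Firm 2 prefers West over East.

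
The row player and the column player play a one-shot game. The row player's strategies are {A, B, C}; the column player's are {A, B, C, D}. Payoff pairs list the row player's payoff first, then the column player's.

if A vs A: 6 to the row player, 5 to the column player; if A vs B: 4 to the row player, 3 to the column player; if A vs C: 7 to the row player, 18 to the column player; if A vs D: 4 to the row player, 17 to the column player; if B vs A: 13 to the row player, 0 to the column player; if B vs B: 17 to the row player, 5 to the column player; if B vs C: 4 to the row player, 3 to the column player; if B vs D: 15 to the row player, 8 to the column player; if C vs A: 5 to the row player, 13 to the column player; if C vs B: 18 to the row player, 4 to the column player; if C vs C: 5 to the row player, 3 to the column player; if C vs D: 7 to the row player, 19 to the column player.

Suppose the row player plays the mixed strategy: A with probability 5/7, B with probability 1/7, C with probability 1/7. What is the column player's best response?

D

The column player's best reply maximizes expected payoff against the mix.
A: (5/7)·5 + (1/7)·0 + (1/7)·13 = 38/7
B: (5/7)·3 + (1/7)·5 + (1/7)·4 = 24/7
C: (5/7)·18 + (1/7)·3 + (1/7)·3 = 96/7
D: (5/7)·17 + (1/7)·8 + (1/7)·19 = 16
Highest expected payoff is 16, from D.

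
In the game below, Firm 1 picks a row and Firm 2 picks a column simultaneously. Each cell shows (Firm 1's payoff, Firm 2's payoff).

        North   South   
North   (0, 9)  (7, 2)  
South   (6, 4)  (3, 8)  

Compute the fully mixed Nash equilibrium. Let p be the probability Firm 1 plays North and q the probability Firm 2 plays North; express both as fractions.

p = 4/11, q = 2/5

In a mixed NE each player is indifferent between their pure strategies, so the opponent's mix sets the indifference.
Firm 2 indifferent between North and South: p·9 + (1−p)·4 = p·2 + (1−p)·8 ⟹ 4 + 5p = 8 + (-6)p ⟹ p = 4/11.
Firm 1 indifferent between North and South: q·0 + (1−q)·7 = q·6 + (1−q)·3 ⟹ 7 + (-7)q = 3 + 3q ⟹ q = 2/5.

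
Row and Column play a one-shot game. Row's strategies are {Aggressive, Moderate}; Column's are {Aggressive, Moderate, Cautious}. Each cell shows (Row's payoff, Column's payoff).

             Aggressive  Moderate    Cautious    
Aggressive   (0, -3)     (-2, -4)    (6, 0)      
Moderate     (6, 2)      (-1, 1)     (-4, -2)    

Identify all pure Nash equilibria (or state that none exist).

(Aggressive, Cautious) and (Moderate, Aggressive)

Check mutual best responses: a cell is a NE iff neither player can gain by unilaterally deviating.
Row's best responses — vs Aggressive: Moderate (payoff 6); vs Moderate: Moderate (payoff -1); vs Cautious: Aggressive (payoff 6).
Column's best responses — vs Aggressive: Cautious (payoff 0); vs Moderate: Aggressive (payoff 2).
Mutual best responses occur at (Aggressive, Cautious) and (Moderate, Aggressive); at each, neither player gains by switching.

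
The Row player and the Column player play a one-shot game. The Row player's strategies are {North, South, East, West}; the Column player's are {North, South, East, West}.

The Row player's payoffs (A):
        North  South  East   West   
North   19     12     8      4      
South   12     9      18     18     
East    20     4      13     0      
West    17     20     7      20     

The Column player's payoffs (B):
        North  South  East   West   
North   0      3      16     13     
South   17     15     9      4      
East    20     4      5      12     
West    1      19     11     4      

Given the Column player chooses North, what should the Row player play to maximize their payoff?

East

With the Column player fixed at North, the Row player's payoffs are: North → 19, South → 12, East → 20, West → 17.
The maximum is 20, achieved by East.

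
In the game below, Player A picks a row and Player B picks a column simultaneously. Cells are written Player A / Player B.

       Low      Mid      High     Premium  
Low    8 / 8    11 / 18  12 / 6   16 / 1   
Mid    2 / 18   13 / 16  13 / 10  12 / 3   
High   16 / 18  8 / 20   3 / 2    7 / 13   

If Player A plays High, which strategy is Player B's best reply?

Mid

With Player A fixed at High, Player B's payoffs are: Low → 18, Mid → 20, High → 2, Premium → 13.
The maximum is 20, achieved by Mid.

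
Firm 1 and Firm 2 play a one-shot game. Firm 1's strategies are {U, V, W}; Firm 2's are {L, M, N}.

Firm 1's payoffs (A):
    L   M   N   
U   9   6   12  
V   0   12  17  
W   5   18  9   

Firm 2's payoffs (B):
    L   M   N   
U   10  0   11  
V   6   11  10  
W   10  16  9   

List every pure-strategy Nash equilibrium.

A profile is a Nash equilibrium when each player is best-responding to the other.
Firm 1's best responses — vs L: U (payoff 9); vs M: W (payoff 18); vs N: V (payoff 17).
Firm 2's best responses — vs U: N (payoff 11); vs V: M (payoff 11); vs W: M (payoff 16).
The only mutual best response is (W, M); neither player gains by switching there.

(W, M)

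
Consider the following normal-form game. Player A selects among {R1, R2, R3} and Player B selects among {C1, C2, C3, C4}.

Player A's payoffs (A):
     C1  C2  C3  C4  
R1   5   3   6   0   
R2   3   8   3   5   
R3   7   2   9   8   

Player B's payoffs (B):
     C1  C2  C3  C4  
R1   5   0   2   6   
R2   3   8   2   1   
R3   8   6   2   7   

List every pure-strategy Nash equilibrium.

(R2, C2) and (R3, C1)

Find each player's best response to every opponent strategy; NE are the intersections.
Player A's best responses — vs C1: R3 (payoff 7); vs C2: R2 (payoff 8); vs C3: R3 (payoff 9); vs C4: R3 (payoff 8).
Player B's best responses — vs R1: C4 (payoff 6); vs R2: C2 (payoff 8); vs R3: C1 (payoff 8).
Mutual best responses occur at (R2, C2) and (R3, C1); at each, neither player gains by switching.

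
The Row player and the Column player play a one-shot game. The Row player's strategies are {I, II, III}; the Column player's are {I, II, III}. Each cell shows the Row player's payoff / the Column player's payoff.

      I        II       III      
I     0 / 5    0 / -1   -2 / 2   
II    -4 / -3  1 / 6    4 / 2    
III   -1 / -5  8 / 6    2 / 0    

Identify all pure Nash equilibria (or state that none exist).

Check mutual best responses: a cell is a NE iff neither player can gain by unilaterally deviating.
The Row player's best responses — vs I: I (payoff 0); vs II: III (payoff 8); vs III: II (payoff 4).
The Column player's best responses — vs I: I (payoff 5); vs II: II (payoff 6); vs III: II (payoff 6).
Mutual best responses occur at (I, I) and (III, II); at each, neither player gains by switching.

(I, I) and (III, II)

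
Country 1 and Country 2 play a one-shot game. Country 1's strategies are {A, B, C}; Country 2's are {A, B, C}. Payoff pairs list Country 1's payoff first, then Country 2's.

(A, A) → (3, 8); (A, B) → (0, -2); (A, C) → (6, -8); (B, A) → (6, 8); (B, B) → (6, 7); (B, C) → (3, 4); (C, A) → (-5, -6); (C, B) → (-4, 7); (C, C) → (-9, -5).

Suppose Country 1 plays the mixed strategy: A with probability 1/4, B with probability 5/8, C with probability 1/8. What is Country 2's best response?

A

Compute Country 2's expected payoff from each pure strategy against the given mix.
A: (1/4)·8 + (5/8)·8 + (1/8)·(-6) = 25/4
B: (1/4)·(-2) + (5/8)·7 + (1/8)·7 = 19/4
C: (1/4)·(-8) + (5/8)·4 + (1/8)·(-5) = -1/8
Highest expected payoff is 25/4, from A.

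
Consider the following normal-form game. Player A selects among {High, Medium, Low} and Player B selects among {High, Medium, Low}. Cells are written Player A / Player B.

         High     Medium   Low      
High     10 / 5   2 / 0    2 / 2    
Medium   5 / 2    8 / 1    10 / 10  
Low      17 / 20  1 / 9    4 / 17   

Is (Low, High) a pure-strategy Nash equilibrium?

Holding Player B at High: Player A gets 17 from Low, versus 10 from High, 5 from Medium. No profitable deviation for Player A.
Holding Player A at Low: Player B gets 20 from High, versus 9 from Medium, 17 from Low. No profitable deviation for Player B either.

Yes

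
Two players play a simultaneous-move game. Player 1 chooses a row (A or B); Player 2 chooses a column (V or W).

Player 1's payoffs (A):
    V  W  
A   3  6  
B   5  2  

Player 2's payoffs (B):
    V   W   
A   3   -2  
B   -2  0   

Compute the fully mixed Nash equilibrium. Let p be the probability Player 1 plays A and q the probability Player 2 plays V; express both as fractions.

p = 2/7, q = 2/3

In a mixed NE each player is indifferent between their pure strategies, so the opponent's mix sets the indifference.
Player 2 indifferent between V and W: p·3 + (1−p)·(-2) = p·(-2) + (1−p)·0 ⟹ (-2) + 5p = 0 + (-2)p ⟹ p = 2/7.
Player 1 indifferent between A and B: q·3 + (1−q)·6 = q·5 + (1−q)·2 ⟹ 6 + (-3)q = 2 + 3q ⟹ q = 2/3.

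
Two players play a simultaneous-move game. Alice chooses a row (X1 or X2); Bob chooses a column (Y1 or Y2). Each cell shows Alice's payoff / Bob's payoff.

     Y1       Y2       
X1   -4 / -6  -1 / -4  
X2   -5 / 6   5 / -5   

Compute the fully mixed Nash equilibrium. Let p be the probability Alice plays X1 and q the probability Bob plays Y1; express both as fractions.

p = 11/13, q = 6/7

Each player's mixing probability is pinned down by making the *other* player indifferent.
Bob indifferent between Y1 and Y2: p·(-6) + (1−p)·6 = p·(-4) + (1−p)·(-5) ⟹ 6 + (-12)p = (-5) + 1p ⟹ p = 11/13.
Alice indifferent between X1 and X2: q·(-4) + (1−q)·(-1) = q·(-5) + (1−q)·5 ⟹ (-1) + (-3)q = 5 + (-10)q ⟹ q = 6/7.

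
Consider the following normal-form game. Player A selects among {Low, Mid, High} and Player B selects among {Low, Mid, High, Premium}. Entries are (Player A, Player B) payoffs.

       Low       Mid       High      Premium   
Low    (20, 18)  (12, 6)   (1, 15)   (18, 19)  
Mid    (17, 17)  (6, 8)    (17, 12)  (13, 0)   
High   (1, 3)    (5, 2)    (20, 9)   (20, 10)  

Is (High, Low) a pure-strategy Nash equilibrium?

Holding Player B at Low: Player A gets 1 from High but could get 20 by switching to Low. Player A has a profitable deviation.

No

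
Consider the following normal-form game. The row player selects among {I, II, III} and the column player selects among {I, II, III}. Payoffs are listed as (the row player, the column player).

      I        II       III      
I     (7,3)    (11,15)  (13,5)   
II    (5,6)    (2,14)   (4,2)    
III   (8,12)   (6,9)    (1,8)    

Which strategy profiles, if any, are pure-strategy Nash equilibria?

(I, II) and (III, I)

Find each player's best response to every opponent strategy; NE are the intersections.
The row player's best responses — vs I: III (payoff 8); vs II: I (payoff 11); vs III: I (payoff 13).
The column player's best responses — vs I: II (payoff 15); vs II: II (payoff 14); vs III: I (payoff 12).
Mutual best responses occur at (I, II) and (III, I); at each, neither player gains by switching.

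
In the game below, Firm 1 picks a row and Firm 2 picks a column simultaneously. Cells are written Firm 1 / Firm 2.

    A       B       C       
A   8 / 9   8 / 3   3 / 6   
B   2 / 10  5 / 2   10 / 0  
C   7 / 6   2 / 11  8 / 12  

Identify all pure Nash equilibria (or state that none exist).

Check mutual best responses: a cell is a NE iff neither player can gain by unilaterally deviating.
Firm 1's best responses — vs A: A (payoff 8); vs B: A (payoff 8); vs C: B (payoff 10).
Firm 2's best responses — vs A: A (payoff 9); vs B: A (payoff 10); vs C: C (payoff 12).
The only mutual best response is (A, A); neither player gains by switching there.

(A, A)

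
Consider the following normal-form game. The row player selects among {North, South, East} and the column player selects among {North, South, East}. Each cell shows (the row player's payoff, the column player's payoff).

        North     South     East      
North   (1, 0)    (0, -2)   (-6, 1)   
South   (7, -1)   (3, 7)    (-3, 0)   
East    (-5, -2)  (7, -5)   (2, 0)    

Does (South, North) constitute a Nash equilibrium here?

Holding the column player at North: the row player gets 7 from South, versus 1 from North, -5 from East. No profitable deviation for the row player.
Holding the row player at South: the column player gets -1 from North but could get 7 by switching to South. The column player has a profitable deviation.

No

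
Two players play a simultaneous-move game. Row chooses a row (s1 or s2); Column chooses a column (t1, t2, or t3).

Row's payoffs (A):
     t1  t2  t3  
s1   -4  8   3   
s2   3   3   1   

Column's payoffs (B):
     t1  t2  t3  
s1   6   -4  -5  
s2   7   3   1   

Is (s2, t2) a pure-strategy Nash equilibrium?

Holding Column at t2: Row gets 3 from s2 but could get 8 by switching to s1. Row has a profitable deviation.

No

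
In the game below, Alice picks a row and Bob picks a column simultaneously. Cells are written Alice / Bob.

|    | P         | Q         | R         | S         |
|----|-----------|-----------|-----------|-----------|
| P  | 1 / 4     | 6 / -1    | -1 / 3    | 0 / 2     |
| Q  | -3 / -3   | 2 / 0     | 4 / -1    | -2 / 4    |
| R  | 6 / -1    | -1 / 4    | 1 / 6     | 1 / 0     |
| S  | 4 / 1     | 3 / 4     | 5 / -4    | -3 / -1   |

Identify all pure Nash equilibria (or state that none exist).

Find each player's best response to every opponent strategy; NE are the intersections.
Alice's best responses — vs P: R (payoff 6); vs Q: P (payoff 6); vs R: S (payoff 5); vs S: R (payoff 1).
Bob's best responses — vs P: P (payoff 4); vs Q: S (payoff 4); vs R: R (payoff 6); vs S: Q (payoff 4).
No cell has both players best-responding. For instance, Alice's best reply to Q is P, but against P Bob prefers P over Q.

There is no pure-strategy Nash equilibrium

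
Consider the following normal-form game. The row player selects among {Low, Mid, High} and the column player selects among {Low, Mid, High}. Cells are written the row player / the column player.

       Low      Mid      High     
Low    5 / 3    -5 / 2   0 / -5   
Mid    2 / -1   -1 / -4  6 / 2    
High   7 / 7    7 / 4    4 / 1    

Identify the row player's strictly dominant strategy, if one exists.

Check whether one of the row player's strategies beats all alternatives regardless of what the opponent does.
Low is not dominant: against Low, High gives 7 > 5.
Mid is not dominant: against Low, Low gives 5 > 2.
High is not dominant: against High, Mid gives 6 > 4.
No single strategy is best against every opponent action.

None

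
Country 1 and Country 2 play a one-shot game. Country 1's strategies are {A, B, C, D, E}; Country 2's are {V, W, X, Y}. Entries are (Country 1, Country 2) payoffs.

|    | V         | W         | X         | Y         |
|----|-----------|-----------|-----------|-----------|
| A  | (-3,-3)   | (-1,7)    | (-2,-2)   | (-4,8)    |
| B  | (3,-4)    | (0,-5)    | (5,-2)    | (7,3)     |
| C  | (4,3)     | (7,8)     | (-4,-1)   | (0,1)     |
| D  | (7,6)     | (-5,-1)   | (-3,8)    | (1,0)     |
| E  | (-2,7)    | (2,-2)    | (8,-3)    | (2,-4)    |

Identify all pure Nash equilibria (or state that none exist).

(B, Y) and (C, W)

Find each player's best response to every opponent strategy; NE are the intersections.
Country 1's best responses — vs V: D (payoff 7); vs W: C (payoff 7); vs X: E (payoff 8); vs Y: B (payoff 7).
Country 2's best responses — vs A: Y (payoff 8); vs B: Y (payoff 3); vs C: W (payoff 8); vs D: X (payoff 8); vs E: V (payoff 7).
Mutual best responses occur at (B, Y) and (C, W); at each, neither player gains by switching.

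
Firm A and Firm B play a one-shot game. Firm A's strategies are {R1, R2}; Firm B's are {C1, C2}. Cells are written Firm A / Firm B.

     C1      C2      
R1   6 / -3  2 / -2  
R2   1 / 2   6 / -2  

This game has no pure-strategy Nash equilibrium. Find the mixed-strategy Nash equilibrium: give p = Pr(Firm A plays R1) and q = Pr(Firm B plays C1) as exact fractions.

Each player's mixing probability is pinned down by making the *other* player indifferent.
Firm B indifferent between C1 and C2: p·(-3) + (1−p)·2 = p·(-2) + (1−p)·(-2) ⟹ 2 + (-5)p = (-2) + 0p ⟹ p = 4/5.
Firm A indifferent between R1 and R2: q·6 + (1−q)·2 = q·1 + (1−q)·6 ⟹ 2 + 4q = 6 + (-5)q ⟹ q = 4/9.

p = 4/5, q = 4/9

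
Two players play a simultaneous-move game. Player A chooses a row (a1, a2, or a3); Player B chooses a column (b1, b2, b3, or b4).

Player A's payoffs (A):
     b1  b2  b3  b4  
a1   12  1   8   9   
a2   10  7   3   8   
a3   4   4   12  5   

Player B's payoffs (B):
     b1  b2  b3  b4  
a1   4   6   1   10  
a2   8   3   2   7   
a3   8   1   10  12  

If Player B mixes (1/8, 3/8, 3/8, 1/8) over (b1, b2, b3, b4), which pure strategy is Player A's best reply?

Player A's best reply maximizes expected payoff against the mix.
a1: (1/8)·12 + (3/8)·1 + (3/8)·8 + (1/8)·9 = 6
a2: (1/8)·10 + (3/8)·7 + (3/8)·3 + (1/8)·8 = 6
a3: (1/8)·4 + (3/8)·4 + (3/8)·12 + (1/8)·5 = 57/8
Highest expected payoff is 57/8, from a3.

a3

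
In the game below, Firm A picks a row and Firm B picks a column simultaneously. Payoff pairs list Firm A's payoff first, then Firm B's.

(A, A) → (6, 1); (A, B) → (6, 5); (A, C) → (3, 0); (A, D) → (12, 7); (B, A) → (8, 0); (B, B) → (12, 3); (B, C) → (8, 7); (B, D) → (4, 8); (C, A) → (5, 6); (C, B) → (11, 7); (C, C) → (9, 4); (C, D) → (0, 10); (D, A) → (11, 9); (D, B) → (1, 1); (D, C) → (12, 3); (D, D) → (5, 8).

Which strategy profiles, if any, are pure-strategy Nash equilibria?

Check mutual best responses: a cell is a NE iff neither player can gain by unilaterally deviating.
Firm A's best responses — vs A: D (payoff 11); vs B: B (payoff 12); vs C: D (payoff 12); vs D: A (payoff 12).
Firm B's best responses — vs A: D (payoff 7); vs B: D (payoff 8); vs C: D (payoff 10); vs D: A (payoff 9).
Mutual best responses occur at (A, D) and (D, A); at each, neither player gains by switching.

(A, D) and (D, A)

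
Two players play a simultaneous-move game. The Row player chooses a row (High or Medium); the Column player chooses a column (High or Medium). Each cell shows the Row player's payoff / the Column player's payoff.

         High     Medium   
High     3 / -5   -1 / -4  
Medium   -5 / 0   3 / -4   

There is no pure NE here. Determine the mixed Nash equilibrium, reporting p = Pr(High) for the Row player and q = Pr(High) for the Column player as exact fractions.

In a mixed NE each player is indifferent between their pure strategies, so the opponent's mix sets the indifference.
The Column player indifferent between High and Medium: p·(-5) + (1−p)·0 = p·(-4) + (1−p)·(-4) ⟹ 0 + (-5)p = (-4) + 0p ⟹ p = 4/5.
The Row player indifferent between High and Medium: q·3 + (1−q)·(-1) = q·(-5) + (1−q)·3 ⟹ (-1) + 4q = 3 + (-8)q ⟹ q = 1/3.

p = 4/5, q = 1/3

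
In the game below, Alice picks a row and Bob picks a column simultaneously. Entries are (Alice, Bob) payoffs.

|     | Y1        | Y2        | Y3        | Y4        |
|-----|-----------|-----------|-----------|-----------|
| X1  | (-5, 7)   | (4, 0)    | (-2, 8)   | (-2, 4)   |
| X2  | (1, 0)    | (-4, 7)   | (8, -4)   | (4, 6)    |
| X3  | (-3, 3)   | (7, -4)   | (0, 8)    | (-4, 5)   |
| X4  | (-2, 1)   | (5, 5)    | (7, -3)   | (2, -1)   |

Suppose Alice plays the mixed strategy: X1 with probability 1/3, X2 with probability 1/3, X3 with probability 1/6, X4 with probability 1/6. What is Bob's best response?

Y4

Bob's best reply maximizes expected payoff against the mix.
Y1: (1/3)·7 + (1/3)·0 + (1/6)·3 + (1/6)·1 = 3
Y2: (1/3)·0 + (1/3)·7 + (1/6)·(-4) + (1/6)·5 = 5/2
Y3: (1/3)·8 + (1/3)·(-4) + (1/6)·8 + (1/6)·(-3) = 13/6
Y4: (1/3)·4 + (1/3)·6 + (1/6)·5 + (1/6)·(-1) = 4
Highest expected payoff is 4, from Y4.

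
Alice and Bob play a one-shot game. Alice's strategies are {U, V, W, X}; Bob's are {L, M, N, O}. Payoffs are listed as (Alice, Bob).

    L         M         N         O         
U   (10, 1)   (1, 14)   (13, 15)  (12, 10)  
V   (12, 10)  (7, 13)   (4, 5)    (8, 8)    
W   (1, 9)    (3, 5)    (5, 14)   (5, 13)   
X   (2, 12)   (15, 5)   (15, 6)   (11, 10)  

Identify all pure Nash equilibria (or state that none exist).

None

A profile is a Nash equilibrium when each player is best-responding to the other.
Alice's best responses — vs L: V (payoff 12); vs M: X (payoff 15); vs N: X (payoff 15); vs O: U (payoff 12).
Bob's best responses — vs U: N (payoff 15); vs V: M (payoff 13); vs W: N (payoff 14); vs X: L (payoff 12).
No cell has both players best-responding. For instance, Alice's best reply to L is V, but against V Bob prefers M over L.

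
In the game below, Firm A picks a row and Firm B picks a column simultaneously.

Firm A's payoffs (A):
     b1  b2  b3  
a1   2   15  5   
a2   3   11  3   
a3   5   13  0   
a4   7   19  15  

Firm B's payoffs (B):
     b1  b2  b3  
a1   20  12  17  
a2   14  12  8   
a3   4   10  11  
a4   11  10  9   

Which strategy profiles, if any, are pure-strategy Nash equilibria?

(a4, b1)

Find each player's best response to every opponent strategy; NE are the intersections.
Firm A's best responses — vs b1: a4 (payoff 7); vs b2: a4 (payoff 19); vs b3: a4 (payoff 15).
Firm B's best responses — vs a1: b1 (payoff 20); vs a2: b1 (payoff 14); vs a3: b3 (payoff 11); vs a4: b1 (payoff 11).
The only mutual best response is (a4, b1); neither player gains by switching there.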